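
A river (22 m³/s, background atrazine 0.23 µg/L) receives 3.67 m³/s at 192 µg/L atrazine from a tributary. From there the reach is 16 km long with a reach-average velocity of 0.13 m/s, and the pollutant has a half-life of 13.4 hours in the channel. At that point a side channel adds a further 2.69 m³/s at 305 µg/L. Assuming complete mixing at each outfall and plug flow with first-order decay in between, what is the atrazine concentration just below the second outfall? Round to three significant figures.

33.2 µg/L

Mass balance: C = (22.00·0.2300 + 3.670·192.0) / 25.67 = 709.7/25.67 = 27.65 µg/L; combined flow 25.67 m³/s.
Travel time t = 16·1000 / 0.13 = 123100 s = 34.19 h.
Half-life 13.4 h → k = ln 2 / 13.4 = 0.05173 h⁻¹ = 1.241 d⁻¹.
After decay, C = 27.65 × e^(−kt) = 27.65 × 0.1706 = 4.716 µg/L.
Second outfall: C = (25.67·4.716 + 2.690·305.0)/28.36 = 33.20 µg/L.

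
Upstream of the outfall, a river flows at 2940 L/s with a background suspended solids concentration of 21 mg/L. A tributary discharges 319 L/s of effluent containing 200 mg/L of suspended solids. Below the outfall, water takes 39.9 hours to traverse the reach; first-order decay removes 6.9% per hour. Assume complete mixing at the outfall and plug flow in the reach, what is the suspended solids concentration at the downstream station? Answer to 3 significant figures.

Flow-weighted average: C = (2940·21.00 + 319.0·200.0) / 3259 = 125500/3259 = 38.52 mg/L.
6.9%/h lost → k = −ln(1 − 0.069) = 0.07150 h⁻¹.
First-order decay: C = 38.52·exp(−k·t) = 38.52·0.05769 = 2.222 mg/L.

2.22 mg/L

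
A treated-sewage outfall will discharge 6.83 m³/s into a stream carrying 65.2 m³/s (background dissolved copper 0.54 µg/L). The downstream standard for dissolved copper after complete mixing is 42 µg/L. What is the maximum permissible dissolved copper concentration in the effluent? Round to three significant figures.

At the limit, (Qr·Cr + Qe·Cₑ)/(Qr + Qe) = 42:
Cₑ = (72.03·42 − 65.20·0.5400) / 6.830 = 437.8 µg/L.

438 µg/L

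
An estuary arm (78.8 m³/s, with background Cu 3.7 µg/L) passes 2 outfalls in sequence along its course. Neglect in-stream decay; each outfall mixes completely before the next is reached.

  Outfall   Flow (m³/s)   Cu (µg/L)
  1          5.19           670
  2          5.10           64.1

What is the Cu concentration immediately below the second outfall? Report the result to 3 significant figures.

46.0 µg/L

After outfall 1: Q = 78.80 + 5.190 = 83.99 m³/s; C = (78.80·3.700 + 5.190·670.0)/83.99 = 44.87 µg/L.
After outfall 2: Q = 83.99 + 5.100 = 89.09 m³/s; C = (83.99·44.87 + 5.100·64.10)/89.09 = 45.97 µg/L.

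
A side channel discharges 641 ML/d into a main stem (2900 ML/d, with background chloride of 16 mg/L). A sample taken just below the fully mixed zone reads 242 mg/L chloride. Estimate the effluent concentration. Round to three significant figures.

Mass balance: 2900·16.00 + 641.0·Cₑ = 3541·242.0
→ Cₑ = (3541·242.0 − 2900·16.00) / 641.0 = 1264 mg/L.

1260 mg/L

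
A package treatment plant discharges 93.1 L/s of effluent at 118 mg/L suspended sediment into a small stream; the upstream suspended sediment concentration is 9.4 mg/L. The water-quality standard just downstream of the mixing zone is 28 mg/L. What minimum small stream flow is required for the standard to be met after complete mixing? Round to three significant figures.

450 L/s

Set C_mix = 28: (Q·9.400 + 93.10·118.0) / (Q + 93.10) = 28
→ Q = 93.10·(118.0 − 28)/(28 − 9.400) = 450.5 L/s.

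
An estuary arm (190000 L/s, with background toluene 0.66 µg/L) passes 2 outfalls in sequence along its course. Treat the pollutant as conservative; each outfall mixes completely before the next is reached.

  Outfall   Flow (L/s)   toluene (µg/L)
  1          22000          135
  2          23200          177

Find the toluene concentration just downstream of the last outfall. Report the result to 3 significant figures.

Below outfall 1: Q → 212000 L/s, C = (190000·0.6600 + 22000·135.0)/212000 = 14.60 µg/L.
Below outfall 2: Q → 235200 L/s, C = (212000·14.60 + 23200·177.0)/235200 = 30.62 µg/L.

30.6 µg/L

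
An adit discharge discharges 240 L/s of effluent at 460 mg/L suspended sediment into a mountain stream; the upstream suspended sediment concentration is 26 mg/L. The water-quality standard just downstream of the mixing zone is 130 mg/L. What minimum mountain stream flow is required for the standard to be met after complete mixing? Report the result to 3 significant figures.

Set C_mix = 130: (Q·26.00 + 240.0·460.0) / (Q + 240.0) = 130
→ Q = 240.0·(460.0 − 130)/(130 − 26.00) = 761.5 L/s.

762 L/s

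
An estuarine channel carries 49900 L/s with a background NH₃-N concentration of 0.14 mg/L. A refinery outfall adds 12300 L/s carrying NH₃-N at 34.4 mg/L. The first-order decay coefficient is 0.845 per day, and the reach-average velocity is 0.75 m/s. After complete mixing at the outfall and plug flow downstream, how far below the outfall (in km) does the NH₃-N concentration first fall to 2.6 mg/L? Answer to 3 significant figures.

75.0 km

Mass balance: C = (49900·0.1400 + 12300·34.40) / 62200 = 430100/62200 = 6.915 mg/L.
Set 6.915·exp(−k·t) = 2.6 → t = ln(6.915/2.6)/k = 100000 s = 27.78 h.
Distance = v·t = 0.75·100000 = 75010 m = 75.01 km.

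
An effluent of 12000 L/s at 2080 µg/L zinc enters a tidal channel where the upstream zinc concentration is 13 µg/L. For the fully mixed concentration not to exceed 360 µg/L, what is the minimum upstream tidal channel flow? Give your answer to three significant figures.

Set C_mix = 360: (Q·13.00 + 12000·2080) / (Q + 12000) = 360
→ Q = 12000·(2080 − 360)/(360 − 13.00) = 59480 L/s.

59500 L/s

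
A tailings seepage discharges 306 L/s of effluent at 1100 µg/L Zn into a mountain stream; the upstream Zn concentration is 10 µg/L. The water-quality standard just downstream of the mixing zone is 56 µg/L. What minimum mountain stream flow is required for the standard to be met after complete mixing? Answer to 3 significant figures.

6940 L/s

Set C_mix = 56: (Q·10.00 + 306.0·1100) / (Q + 306.0) = 56
→ Q = 306.0·(1100 − 56)/(56 − 10.00) = 6945 L/s.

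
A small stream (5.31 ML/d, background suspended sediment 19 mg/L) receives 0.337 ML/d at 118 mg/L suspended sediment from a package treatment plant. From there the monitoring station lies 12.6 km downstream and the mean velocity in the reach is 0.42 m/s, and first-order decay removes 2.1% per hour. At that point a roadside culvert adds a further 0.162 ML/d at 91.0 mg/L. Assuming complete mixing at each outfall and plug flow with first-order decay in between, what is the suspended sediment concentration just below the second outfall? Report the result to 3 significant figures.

Mass balance: C = (5.310·19.00 + 0.3370·118.0) / 5.647 = 140.7/5.647 = 24.91 mg/L; combined flow 5.647 ML/d.
Travel time t = 12.6·1000 / 0.42 = 30000 s = 8.333 h.
2.1%/h lost → k = −ln(1 − 0.021) = 0.02122 h⁻¹.
First-order decay: C = 24.91·exp(−k·t) = 24.91·0.8379 = 20.87 mg/L.
At the second outfall, C = (5.647·20.87 + 0.1620·91.00) / (5.647 + 0.1620) = 22.83 mg/L.

22.8 mg/L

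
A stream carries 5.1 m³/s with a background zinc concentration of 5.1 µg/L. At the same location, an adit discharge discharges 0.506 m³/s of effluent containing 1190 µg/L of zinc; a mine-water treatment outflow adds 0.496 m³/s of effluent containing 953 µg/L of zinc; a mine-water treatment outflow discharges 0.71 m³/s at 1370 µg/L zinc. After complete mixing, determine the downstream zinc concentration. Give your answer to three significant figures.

304 µg/L

Mass balance: C = (5.100·5.100 + 0.5060·1190 + 0.4960·953.0 + 0.7100·1370) / 6.812 = 2074/6.812 = 304.4 µg/L.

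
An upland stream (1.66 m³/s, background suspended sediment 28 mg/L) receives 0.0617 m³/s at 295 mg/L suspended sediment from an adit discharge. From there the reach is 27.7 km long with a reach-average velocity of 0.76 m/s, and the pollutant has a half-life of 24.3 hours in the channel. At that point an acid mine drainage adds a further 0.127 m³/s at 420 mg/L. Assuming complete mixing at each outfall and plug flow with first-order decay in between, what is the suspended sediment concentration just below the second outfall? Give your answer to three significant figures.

55.1 mg/L

Mass balance: C = (1.660·28.00 + 0.06170·295.0) / 1.722 = 64.68/1.722 = 37.57 mg/L; combined flow 1.722 m³/s.
Travel time t = 27.7·1000 / 0.76 = 36450 s = 10.12 h.
Half-life 24.3 h → k = ln 2 / 24.3 = 0.02852 h⁻¹ = 0.6846 d⁻¹.
Decay over the reach: 37.57·exp(−kt) = 37.57·0.7492 = 28.15 mg/L.
Second outfall: C = (1.722·28.15 + 0.1270·420.0)/1.849 = 55.06 mg/L.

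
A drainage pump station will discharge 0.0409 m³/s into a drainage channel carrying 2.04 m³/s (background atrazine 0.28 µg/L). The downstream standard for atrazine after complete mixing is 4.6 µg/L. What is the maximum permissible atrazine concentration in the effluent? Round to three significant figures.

At the limit, (Qr·Cr + Qe·Cₑ)/(Qr + Qe) = 4.6:
Cₑ = (2.081·4.6 − 2.040·0.2800) / 0.04090 = 220.1 µg/L.

220 µg/L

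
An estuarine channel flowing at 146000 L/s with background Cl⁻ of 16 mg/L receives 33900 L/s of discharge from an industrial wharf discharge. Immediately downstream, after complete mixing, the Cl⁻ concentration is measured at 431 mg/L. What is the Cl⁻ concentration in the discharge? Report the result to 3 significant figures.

Mass balance: 146000·16.00 + 33900·Cₑ = 179900·431.0
→ Cₑ = (179900·431.0 − 146000·16.00) / 33900 = 2218 mg/L.

2220 mg/L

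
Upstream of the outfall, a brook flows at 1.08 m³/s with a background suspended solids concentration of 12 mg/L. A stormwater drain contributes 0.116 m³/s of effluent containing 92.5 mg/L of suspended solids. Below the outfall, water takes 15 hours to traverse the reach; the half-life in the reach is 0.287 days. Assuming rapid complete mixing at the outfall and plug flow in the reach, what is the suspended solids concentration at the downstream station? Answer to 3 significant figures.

Flow-weighted average: C = (1.080·12.00 + 0.1160·92.50) / 1.196 = 23.69/1.196 = 19.81 mg/L.
Half-life 0.287 d → k = ln 2 / 0.287 = 2.415 d⁻¹.
After decay, C = 19.81 × e^(−kt) = 19.81 × 0.2210 = 4.378 mg/L.

4.38 mg/L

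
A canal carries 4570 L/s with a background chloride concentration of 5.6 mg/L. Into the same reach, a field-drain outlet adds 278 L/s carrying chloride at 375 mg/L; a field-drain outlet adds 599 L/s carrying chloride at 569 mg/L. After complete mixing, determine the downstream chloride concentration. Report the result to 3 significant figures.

86.4 mg/L

Mixed concentration C = ΣQC/ΣQ = (4570·5.600 + 278.0·375.0 + 599.0·569.0) / 5447 = 470700/5447 = 86.41 mg/L.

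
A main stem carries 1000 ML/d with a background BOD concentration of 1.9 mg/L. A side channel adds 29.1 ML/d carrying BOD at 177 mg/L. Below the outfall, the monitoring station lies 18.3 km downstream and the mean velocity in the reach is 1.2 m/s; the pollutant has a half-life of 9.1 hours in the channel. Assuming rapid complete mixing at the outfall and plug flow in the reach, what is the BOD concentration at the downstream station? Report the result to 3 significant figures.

4.96 mg/L

Mixed concentration C = ΣQC/ΣQ = (1000·1.900 + 29.10·177.0) / 1029 = 7051/1029 = 6.851 mg/L.
Travel time t = 18.3·1000 / 1.2 = 15250 s = 4.236 h.
Half-life 9.1 h → k = ln 2 / 9.1 = 0.07617 h⁻¹ = 1.828 d⁻¹.
First-order decay: C = 6.851·exp(−k·t) = 6.851·0.7242 = 4.962 mg/L.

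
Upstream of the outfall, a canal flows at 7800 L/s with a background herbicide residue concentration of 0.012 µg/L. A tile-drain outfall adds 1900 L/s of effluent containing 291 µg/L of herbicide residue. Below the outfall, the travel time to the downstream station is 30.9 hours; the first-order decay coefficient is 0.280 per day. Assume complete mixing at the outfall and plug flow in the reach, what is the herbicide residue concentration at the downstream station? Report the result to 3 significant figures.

39.8 µg/L

Mixed concentration C = ΣQC/ΣQ = (7800·0.01200 + 1900·291.0) / 9700 = 553000/9700 = 57.01 µg/L.
After decay, C = 57.01 × e^(−kt) = 57.01 × 0.6973 = 39.75 µg/L.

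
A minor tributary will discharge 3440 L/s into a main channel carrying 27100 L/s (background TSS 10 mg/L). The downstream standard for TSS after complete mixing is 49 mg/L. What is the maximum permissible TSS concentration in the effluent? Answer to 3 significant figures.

At the limit, (Qr·Cr + Qe·Cₑ)/(Qr + Qe) = 49:
Cₑ = (30540·49 − 27100·10.00) / 3440 = 356.2 mg/L.

356 mg/L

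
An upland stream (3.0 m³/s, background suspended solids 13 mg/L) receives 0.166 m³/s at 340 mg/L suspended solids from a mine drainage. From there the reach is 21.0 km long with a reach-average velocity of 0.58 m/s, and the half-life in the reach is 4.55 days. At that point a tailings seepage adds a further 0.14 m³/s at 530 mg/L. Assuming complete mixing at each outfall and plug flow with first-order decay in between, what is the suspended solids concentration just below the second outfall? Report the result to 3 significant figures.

Mixed concentration C = ΣQC/ΣQ = (3.000·13.00 + 0.1660·340.0) / 3.166 = 95.44/3.166 = 30.15 mg/L; combined flow 3.166 m³/s.
Travel time t = 21.0·1000 / 0.58 = 36210 s = 10.06 h.
Half-life 4.55 d → k = ln 2 / 4.55 = 0.1523 d⁻¹.
Decay over the reach: 30.15·exp(−kt) = 30.15·0.9382 = 28.28 mg/L.
Second outfall: C = (3.166·28.28 + 0.1400·530.0)/3.306 = 49.53 mg/L.

49.5 mg/L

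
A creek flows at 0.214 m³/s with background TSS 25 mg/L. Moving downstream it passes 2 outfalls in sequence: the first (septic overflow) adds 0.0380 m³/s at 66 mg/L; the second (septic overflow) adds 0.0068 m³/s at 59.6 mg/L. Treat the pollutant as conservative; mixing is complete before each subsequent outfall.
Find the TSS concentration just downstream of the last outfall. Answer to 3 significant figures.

31.9 mg/L

After outfall 1: Q = 0.2140 + 0.03800 = 0.2520 m³/s; C = (0.2140·25.00 + 0.03800·66.00)/0.2520 = 31.18 mg/L.
After outfall 2: Q = 0.2520 + 0.006800 = 0.2588 m³/s; C = (0.2520·31.18 + 0.006800·59.60)/0.2588 = 31.93 mg/L.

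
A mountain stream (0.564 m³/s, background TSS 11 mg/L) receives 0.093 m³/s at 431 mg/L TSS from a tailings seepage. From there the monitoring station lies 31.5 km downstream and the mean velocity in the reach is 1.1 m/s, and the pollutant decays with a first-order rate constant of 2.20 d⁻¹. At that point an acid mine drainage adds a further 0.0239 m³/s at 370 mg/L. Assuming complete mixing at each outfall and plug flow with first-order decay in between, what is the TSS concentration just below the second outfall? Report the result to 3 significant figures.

Conservation of mass: C = (0.5640·11.00 + 0.09300·431.0) / 0.6570 = 46.29/0.6570 = 70.45 mg/L; combined flow 0.6570 m³/s.
Travel time t = 31.5·1000 / 1.1 = 28640 s = 7.955 h.
After decay, C = 70.45 × e^(−kt) = 70.45 × 0.4823 = 33.98 mg/L.
Second outfall: C = (0.6570·33.98 + 0.02390·370.0)/0.6809 = 45.77 mg/L.

45.8 mg/L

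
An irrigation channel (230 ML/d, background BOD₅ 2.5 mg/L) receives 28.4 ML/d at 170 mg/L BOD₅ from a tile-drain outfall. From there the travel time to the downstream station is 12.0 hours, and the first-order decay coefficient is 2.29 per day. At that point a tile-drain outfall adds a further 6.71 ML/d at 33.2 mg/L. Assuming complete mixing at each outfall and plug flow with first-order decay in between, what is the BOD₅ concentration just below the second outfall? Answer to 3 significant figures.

After mixing, C = (230.0·2.500 + 28.40·170.0) / 258.4 = 5403/258.4 = 20.91 mg/L; combined flow 258.4 ML/d.
After decay, C = 20.91 × e^(−kt) = 20.91 × 0.3182 = 6.654 mg/L.
At the second outfall, C = (258.4·6.654 + 6.710·33.20) / (258.4 + 6.710) = 7.326 mg/L.

7.33 mg/L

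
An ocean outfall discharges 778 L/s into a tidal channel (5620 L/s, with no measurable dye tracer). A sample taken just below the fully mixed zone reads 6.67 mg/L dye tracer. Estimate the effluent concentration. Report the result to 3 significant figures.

54.9 mg/L

Mass balance: 5620·0 + 778.0·Cₑ = 6398·6.670
→ Cₑ = (6398·6.670 − 5620·0) / 778.0 = 54.85 mg/L.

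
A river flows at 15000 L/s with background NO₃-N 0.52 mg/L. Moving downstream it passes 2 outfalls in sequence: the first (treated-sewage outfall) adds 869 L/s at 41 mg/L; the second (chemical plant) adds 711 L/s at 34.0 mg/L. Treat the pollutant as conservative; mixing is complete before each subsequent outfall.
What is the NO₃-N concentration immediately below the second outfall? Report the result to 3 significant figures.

4.08 mg/L

After outfall 1: Q = 15000 + 869.0 = 15870 L/s; C = (15000·0.5200 + 869.0·41.00)/15870 = 2.737 mg/L.
After outfall 2: Q = 15870 + 711.0 = 16580 L/s; C = (15870·2.737 + 711.0·34.00)/16580 = 4.077 mg/L.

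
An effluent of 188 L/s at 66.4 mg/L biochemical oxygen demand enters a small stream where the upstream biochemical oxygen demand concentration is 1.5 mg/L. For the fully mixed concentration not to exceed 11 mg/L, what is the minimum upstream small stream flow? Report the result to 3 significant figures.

Set C_mix = 11: (Q·1.500 + 188.0·66.40) / (Q + 188.0) = 11
→ Q = 188.0·(66.40 − 11)/(11 − 1.500) = 1096 L/s.

1100 L/s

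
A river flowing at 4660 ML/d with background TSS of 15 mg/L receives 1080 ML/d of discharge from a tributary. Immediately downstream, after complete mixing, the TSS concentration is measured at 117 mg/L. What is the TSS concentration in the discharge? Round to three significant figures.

Mass balance: 4660·15.00 + 1080·Cₑ = 5740·117.0
→ Cₑ = (5740·117.0 − 4660·15.00) / 1080 = 557.1 mg/L.

557 mg/L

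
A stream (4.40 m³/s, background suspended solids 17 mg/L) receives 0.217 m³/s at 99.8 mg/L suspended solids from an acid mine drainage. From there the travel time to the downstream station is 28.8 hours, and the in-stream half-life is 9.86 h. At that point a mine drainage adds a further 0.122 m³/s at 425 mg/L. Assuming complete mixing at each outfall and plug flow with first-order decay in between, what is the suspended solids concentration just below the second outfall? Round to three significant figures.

After mixing, C = (4.400·17.00 + 0.2170·99.80) / 4.617 = 96.46/4.617 = 20.89 mg/L; combined flow 4.617 m³/s.
Half-life 9.86 h → k = ln 2 / 9.86 = 0.07030 h⁻¹ = 1.687 d⁻¹.
First-order decay: C = 20.89·exp(−k·t) = 20.89·0.1320 = 2.759 mg/L.
Second outfall: C = (4.617·2.759 + 0.1220·425.0)/4.739 = 13.63 mg/L.

13.6 mg/L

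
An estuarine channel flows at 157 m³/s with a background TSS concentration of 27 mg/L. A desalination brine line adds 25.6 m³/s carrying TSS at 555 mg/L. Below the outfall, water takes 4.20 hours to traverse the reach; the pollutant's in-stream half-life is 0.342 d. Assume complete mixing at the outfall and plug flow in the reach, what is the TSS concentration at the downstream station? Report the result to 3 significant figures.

70.9 mg/L

Mass balance: C = (157.0·27.00 + 25.60·555.0) / 182.6 = 18450/182.6 = 101.0 mg/L.
Half-life 0.342 d → k = ln 2 / 0.342 = 2.027 d⁻¹.
After decay, C = 101.0 × e^(−kt) = 101.0 × 0.7014 = 70.86 mg/L.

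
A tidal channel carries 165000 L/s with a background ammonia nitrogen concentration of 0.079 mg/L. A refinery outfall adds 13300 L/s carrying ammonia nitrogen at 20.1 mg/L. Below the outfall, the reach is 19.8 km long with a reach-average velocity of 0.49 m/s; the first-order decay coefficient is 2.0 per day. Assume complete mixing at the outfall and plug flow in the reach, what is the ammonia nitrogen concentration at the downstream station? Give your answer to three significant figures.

0.617 mg/L

Flow-weighted average: C = (165000·0.07900 + 13300·20.10) / 178300 = 280400/178300 = 1.572 mg/L.
Travel time t = 19.8·1000 / 0.49 = 40410 s = 11.22 h.
First-order decay: C = 1.572·exp(−k·t) = 1.572·0.3924 = 0.6171 mg/L.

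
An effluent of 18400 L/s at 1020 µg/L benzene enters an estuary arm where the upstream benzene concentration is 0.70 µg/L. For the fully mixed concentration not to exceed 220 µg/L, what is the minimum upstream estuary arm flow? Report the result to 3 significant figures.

Set C_mix = 220: (Q·0.7000 + 18400·1020) / (Q + 18400) = 220
→ Q = 18400·(1020 − 220)/(220 − 0.7000) = 67120 L/s.

67100 L/s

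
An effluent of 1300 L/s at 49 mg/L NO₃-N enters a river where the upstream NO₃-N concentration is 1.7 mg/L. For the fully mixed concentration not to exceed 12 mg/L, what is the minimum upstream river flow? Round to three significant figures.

Set C_mix = 12: (Q·1.700 + 1300·49.00) / (Q + 1300) = 12
→ Q = 1300·(49.00 − 12)/(12 − 1.700) = 4670 L/s.

4670 L/s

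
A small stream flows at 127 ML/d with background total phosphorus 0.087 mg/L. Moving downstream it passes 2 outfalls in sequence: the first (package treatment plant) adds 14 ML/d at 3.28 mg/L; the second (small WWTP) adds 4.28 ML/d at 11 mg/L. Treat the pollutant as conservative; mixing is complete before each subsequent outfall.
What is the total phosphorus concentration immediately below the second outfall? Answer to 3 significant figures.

0.716 mg/L

After outfall 1: Q = 127.0 + 14.00 = 141.0 ML/d; C = (127.0·0.08700 + 14.00·3.280)/141.0 = 0.4040 mg/L.
After outfall 2: Q = 141.0 + 4.280 = 145.3 ML/d; C = (141.0·0.4040 + 4.280·11.00)/145.3 = 0.7162 mg/L.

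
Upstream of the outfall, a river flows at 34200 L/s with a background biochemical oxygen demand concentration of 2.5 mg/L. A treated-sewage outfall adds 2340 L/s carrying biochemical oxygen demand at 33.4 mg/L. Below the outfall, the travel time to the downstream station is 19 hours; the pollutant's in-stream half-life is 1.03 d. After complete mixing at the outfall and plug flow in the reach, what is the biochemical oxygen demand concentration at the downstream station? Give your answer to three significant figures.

2.63 mg/L

Flow-weighted average: C = (34200·2.500 + 2340·33.40) / 36540 = 163700/36540 = 4.479 mg/L.
Half-life 1.03 d → k = ln 2 / 1.03 = 0.6730 d⁻¹.
Applying C = C₀e^(−kt): 4.479 × 0.5870 = 2.629 mg/L.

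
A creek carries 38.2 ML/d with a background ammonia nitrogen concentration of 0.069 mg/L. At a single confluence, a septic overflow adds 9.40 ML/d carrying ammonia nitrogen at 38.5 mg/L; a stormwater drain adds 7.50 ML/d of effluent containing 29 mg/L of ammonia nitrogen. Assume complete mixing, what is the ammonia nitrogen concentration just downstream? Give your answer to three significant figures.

Flow-weighted average: C = (38.20·0.06900 + 9.400·38.50 + 7.500·29.00) / 55.10 = 582.0/55.10 = 10.56 mg/L.

10.6 mg/L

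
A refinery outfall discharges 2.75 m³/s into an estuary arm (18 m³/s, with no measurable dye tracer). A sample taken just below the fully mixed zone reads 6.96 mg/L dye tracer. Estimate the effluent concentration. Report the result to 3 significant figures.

52.5 mg/L

Mass balance: 18.00·0 + 2.750·Cₑ = 20.75·6.960
→ Cₑ = (20.75·6.960 − 18.00·0) / 2.750 = 52.52 mg/L.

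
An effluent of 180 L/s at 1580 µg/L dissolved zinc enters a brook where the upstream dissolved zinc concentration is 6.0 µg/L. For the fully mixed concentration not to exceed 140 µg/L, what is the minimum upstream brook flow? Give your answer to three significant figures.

Set C_mix = 140: (Q·6.000 + 180.0·1580) / (Q + 180.0) = 140
→ Q = 180.0·(1580 − 140)/(140 − 6.000) = 1934 L/s.

1930 L/s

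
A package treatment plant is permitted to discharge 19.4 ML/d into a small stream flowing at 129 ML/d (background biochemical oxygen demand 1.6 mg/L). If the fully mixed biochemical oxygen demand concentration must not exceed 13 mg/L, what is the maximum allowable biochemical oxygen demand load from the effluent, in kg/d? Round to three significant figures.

Mass balance at the limit: 129.0·1.600 + 19.40·Cₑ = 148.4·13 → Cₑ = 88.80 mg/L.
19.40 ML/d = 0.2245 m³/s. Load = 0.2245 m³/s × 88.80 g/m³ × 86 400 s/d = 1723 kg/d.

1720 kg/d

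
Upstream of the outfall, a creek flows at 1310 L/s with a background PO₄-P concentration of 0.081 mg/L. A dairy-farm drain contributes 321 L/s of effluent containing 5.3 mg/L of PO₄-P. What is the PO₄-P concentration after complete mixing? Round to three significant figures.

After mixing, C = (1310·0.08100 + 321.0·5.300) / 1631 = 1807/1631 = 1.108 mg/L.

1.11 mg/L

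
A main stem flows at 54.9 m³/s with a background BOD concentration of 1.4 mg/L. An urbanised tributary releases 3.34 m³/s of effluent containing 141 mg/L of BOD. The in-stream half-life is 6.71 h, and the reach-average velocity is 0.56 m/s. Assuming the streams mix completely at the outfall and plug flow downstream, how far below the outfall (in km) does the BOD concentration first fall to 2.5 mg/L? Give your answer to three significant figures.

Mixed concentration C = ΣQC/ΣQ = (54.90·1.400 + 3.340·141.0) / 58.24 = 547.8/58.24 = 9.406 mg/L.
Half-life 6.71 h → k = ln 2 / 6.71 = 0.1033 h⁻¹ = 2.479 d⁻¹.
Set 9.406·exp(−k·t) = 2.5 → t = ln(9.406/2.5)/k = 46180 s = 12.83 h.
Distance = v·t = 0.56·46180 = 25860 m = 25.86 km.

25.9 km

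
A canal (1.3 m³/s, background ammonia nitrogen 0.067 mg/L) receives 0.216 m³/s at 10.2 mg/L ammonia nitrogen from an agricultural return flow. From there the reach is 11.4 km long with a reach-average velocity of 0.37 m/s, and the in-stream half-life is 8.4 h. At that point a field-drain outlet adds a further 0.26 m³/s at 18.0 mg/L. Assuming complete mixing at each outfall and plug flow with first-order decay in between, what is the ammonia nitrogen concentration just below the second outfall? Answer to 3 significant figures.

Conservation of mass: C = (1.300·0.06700 + 0.2160·10.20) / 1.516 = 2.290/1.516 = 1.511 mg/L; combined flow 1.516 m³/s.
Travel time t = 11.4·1000 / 0.37 = 30810 s = 8.559 h.
Half-life 8.4 h → k = ln 2 / 8.4 = 0.08252 h⁻¹ = 1.980 d⁻¹.
After decay, C = 1.511 × e^(−kt) = 1.511 × 0.4935 = 0.7456 mg/L.
At the second outfall, C = (1.516·0.7456 + 0.2600·18.00) / (1.516 + 0.2600) = 3.272 mg/L.

3.27 mg/L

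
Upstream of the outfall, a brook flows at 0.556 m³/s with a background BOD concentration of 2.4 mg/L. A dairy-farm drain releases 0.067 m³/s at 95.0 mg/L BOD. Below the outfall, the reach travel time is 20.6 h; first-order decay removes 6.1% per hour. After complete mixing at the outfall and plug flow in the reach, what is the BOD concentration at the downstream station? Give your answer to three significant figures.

3.38 mg/L

Conservation of mass: C = (0.5560·2.400 + 0.06700·95.00) / 0.6230 = 7.699/0.6230 = 12.36 mg/L.
6.1%/h lost → k = −ln(1 − 0.061) = 0.06294 h⁻¹.
Decay over the reach: 12.36·exp(−kt) = 12.36·0.2735 = 3.380 mg/L.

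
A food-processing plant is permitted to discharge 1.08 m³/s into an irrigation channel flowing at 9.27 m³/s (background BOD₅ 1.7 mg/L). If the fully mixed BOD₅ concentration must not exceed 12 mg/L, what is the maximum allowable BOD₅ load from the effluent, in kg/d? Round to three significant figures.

Mass balance at the limit: 9.270·1.700 + 1.080·Cₑ = 10.35·12 → Cₑ = 100.4 mg/L.
Load = 1.080 m³/s × 100.4 g/m³ × 86 400 s/d = 9369 kg/d.

9370 kg/d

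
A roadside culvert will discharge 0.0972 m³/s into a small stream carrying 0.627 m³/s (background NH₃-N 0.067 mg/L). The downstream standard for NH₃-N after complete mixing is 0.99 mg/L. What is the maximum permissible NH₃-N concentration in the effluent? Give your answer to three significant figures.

6.94 mg/L

At the limit, (Qr·Cr + Qe·Cₑ)/(Qr + Qe) = 0.99:
Cₑ = (0.7242·0.99 − 0.6270·0.06700) / 0.09720 = 6.944 mg/L.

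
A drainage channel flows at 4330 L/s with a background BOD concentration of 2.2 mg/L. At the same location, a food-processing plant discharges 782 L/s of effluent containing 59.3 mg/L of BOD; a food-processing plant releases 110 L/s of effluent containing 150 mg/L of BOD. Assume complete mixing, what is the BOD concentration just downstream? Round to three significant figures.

After mixing, C = (4330·2.200 + 782.0·59.30 + 110.0·150.0) / 5222 = 72400/5222 = 13.86 mg/L.

13.9 mg/L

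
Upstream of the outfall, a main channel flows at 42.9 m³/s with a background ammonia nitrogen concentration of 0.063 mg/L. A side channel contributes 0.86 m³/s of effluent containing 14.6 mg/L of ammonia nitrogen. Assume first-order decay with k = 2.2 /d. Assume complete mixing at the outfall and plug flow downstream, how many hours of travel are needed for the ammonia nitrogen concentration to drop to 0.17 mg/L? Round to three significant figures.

Mass balance: C = (42.90·0.06300 + 0.8600·14.60) / 43.76 = 15.26/43.76 = 0.3487 mg/L.
0.3487·exp(−k·t) = 0.17 → t = ln(0.3487/0.17)/k = 28210 s = 7.837 h.

7.84 h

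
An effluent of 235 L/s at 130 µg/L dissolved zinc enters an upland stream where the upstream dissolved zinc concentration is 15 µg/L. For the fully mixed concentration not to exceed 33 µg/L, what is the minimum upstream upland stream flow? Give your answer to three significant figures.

1270 L/s

Set C_mix = 33: (Q·15.00 + 235.0·130.0) / (Q + 235.0) = 33
→ Q = 235.0·(130.0 − 33)/(33 − 15.00) = 1266 L/s.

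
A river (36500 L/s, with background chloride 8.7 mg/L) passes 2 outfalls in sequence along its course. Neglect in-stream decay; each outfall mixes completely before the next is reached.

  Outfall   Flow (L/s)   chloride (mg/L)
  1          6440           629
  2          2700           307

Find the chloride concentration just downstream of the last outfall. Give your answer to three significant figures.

Outfall 1: combined Q = 42940 L/s; C = (36500·8.700 + 6440·629.0)/42940 = 101.7 mg/L.
Outfall 2: combined Q = 45640 L/s; C = (42940·101.7 + 2700·307.0)/45640 = 113.9 mg/L.

114 mg/L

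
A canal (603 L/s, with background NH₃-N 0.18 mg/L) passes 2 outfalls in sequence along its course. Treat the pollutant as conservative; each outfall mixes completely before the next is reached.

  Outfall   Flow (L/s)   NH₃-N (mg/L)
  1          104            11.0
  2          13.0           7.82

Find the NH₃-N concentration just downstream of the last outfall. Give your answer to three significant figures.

After outfall 1: Q = 603.0 + 104.0 = 707.0 L/s; C = (603.0·0.1800 + 104.0·11.00)/707.0 = 1.772 mg/L.
After outfall 2: Q = 707.0 + 13.00 = 720.0 L/s; C = (707.0·1.772 + 13.00·7.820)/720.0 = 1.881 mg/L.

1.88 mg/L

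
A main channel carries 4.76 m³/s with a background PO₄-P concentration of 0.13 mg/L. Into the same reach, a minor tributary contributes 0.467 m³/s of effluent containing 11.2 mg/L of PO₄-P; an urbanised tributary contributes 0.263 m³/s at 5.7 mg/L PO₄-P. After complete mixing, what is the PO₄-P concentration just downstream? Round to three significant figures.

Conservation of mass: C = (4.760·0.1300 + 0.4670·11.20 + 0.2630·5.700) / 5.490 = 7.348/5.490 = 1.338 mg/L.

1.34 mg/L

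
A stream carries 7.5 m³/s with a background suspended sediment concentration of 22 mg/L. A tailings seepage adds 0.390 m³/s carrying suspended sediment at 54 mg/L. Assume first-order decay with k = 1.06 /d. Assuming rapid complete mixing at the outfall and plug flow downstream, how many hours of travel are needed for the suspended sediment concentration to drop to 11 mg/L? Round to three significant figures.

Flow-weighted average: C = (7.500·22.00 + 0.3900·54.00) / 7.890 = 186.1/7.890 = 23.58 mg/L.
23.58·exp(−k·t) = 11 → t = ln(23.58/11)/k = 62160 s = 17.27 h.

17.3 h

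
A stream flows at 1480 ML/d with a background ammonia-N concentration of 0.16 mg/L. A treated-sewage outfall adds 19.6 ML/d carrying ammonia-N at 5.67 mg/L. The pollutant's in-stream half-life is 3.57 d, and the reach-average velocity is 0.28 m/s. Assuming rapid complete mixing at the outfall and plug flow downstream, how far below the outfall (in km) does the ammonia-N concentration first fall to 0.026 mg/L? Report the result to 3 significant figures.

Conservation of mass: C = (1480·0.1600 + 19.60·5.670) / 1500 = 347.9/1500 = 0.2320 mg/L.
Half-life 3.57 d → k = ln 2 / 3.57 = 0.1942 d⁻¹.
Set 0.2320·exp(−k·t) = 0.026 → t = ln(0.2320/0.026)/k = 974000 s = 270.5 h.
Distance = v·t = 0.28·974000 = 272700 m = 272.7 km.

273 km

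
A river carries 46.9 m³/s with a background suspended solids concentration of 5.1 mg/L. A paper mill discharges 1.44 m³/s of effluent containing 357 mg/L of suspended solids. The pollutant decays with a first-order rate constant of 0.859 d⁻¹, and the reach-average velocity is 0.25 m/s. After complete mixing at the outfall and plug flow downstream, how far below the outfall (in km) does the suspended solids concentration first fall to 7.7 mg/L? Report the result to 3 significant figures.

Flow-weighted average: C = (46.90·5.100 + 1.440·357.0) / 48.34 = 753.3/48.34 = 15.58 mg/L.
Set 15.58·exp(−k·t) = 7.7 → t = ln(15.58/7.7)/k = 70900 s = 19.70 h.
Distance = v·t = 0.25·70900 = 17730 m = 17.73 km.

17.7 km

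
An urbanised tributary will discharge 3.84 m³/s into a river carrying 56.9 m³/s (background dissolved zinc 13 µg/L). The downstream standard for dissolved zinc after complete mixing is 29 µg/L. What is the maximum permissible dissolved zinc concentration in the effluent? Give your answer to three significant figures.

266 µg/L

At the limit, (Qr·Cr + Qe·Cₑ)/(Qr + Qe) = 29:
Cₑ = (60.74·29 − 56.90·13.00) / 3.840 = 266.1 µg/L.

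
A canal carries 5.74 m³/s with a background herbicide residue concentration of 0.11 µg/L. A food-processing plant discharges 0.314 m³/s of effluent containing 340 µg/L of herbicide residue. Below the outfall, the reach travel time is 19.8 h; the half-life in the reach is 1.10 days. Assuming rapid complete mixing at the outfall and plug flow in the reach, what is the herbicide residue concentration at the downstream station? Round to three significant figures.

10.5 µg/L

After mixing, C = (5.740·0.1100 + 0.3140·340.0) / 6.054 = 107.4/6.054 = 17.74 µg/L.
Half-life 1.10 d → k = ln 2 / 1.10 = 0.6301 d⁻¹.
First-order decay: C = 17.74·exp(−k·t) = 17.74·0.5946 = 10.55 µg/L.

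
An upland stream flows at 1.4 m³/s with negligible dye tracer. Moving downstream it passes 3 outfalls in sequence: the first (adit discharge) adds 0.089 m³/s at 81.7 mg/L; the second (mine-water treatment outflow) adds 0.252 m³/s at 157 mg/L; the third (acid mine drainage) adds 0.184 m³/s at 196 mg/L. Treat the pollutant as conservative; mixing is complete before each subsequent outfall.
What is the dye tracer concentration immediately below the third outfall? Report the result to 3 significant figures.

43.1 mg/L

Below outfall 1: Q → 1.489 m³/s, C = (1.400·0 + 0.08900·81.70)/1.489 = 4.883 mg/L.
Below outfall 2: Q → 1.741 m³/s, C = (1.489·4.883 + 0.2520·157.0)/1.741 = 26.90 mg/L.
Below outfall 3: Q → 1.925 m³/s, C = (1.741·26.90 + 0.1840·196.0)/1.925 = 43.06 mg/L.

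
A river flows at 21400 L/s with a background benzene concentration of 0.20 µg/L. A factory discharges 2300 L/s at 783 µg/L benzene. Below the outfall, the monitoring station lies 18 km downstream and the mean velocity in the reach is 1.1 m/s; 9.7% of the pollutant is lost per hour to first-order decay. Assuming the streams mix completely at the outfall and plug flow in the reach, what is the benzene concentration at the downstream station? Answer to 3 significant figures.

47.9 µg/L

Mixed concentration C = ΣQC/ΣQ = (21400·0.2000 + 2300·783.0) / 23700 = 1805000/23700 = 76.17 µg/L.
Travel time t = 18·1000 / 1.1 = 16360 s = 4.545 h.
9.7%/h lost → k = −ln(1 − 0.097) = 0.1020 h⁻¹.
After decay, C = 76.17 × e^(−kt) = 76.17 × 0.6289 = 47.90 µg/L.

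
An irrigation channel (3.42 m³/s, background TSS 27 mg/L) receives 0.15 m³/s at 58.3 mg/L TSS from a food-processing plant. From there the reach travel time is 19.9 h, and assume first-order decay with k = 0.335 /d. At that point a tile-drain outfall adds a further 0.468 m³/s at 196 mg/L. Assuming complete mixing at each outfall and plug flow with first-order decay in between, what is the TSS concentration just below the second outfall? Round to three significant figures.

Flow-weighted average: C = (3.420·27.00 + 0.1500·58.30) / 3.570 = 101.1/3.570 = 28.32 mg/L; combined flow 3.570 m³/s.
Applying C = C₀e^(−kt): 28.32 × 0.7575 = 21.45 mg/L.
Second outfall: C = (3.570·21.45 + 0.4680·196.0)/4.038 = 41.68 mg/L.

41.7 mg/L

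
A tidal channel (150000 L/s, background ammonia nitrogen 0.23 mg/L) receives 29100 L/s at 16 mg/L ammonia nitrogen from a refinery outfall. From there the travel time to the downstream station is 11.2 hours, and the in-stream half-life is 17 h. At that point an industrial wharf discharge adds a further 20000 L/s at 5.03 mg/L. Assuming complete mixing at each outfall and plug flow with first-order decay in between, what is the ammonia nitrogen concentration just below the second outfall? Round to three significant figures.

After mixing, C = (150000·0.2300 + 29100·16.00) / 179100 = 500100/179100 = 2.792 mg/L; combined flow 179100 L/s.
Half-life 17 h → k = ln 2 / 17 = 0.04077 h⁻¹ = 0.9786 d⁻¹.
Applying C = C₀e^(−kt): 2.792 × 0.6334 = 1.769 mg/L.
At the second outfall, C = (179100·1.769 + 20000·5.030) / (179100 + 20000) = 2.096 mg/L.

2.10 mg/L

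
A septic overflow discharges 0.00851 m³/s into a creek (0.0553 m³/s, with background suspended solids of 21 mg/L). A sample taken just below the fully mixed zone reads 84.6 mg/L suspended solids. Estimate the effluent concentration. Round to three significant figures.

Mass balance: 0.05530·21.00 + 0.008510·Cₑ = 0.06381·84.60
→ Cₑ = (0.06381·84.60 − 0.05530·21.00) / 0.008510 = 497.9 mg/L.

498 mg/L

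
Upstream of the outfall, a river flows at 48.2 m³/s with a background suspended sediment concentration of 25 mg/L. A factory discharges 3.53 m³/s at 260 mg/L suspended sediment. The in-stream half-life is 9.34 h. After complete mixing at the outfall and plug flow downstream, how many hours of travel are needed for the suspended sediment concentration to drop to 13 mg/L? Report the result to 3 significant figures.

15.5 h

After mixing, C = (48.20·25.00 + 3.530·260.0) / 51.73 = 2123/51.73 = 41.04 mg/L.
Half-life 9.34 h → k = ln 2 / 9.34 = 0.07421 h⁻¹ = 1.781 d⁻¹.
41.04·exp(−k·t) = 13 → t = ln(41.04/13)/k = 55760 s = 15.49 h.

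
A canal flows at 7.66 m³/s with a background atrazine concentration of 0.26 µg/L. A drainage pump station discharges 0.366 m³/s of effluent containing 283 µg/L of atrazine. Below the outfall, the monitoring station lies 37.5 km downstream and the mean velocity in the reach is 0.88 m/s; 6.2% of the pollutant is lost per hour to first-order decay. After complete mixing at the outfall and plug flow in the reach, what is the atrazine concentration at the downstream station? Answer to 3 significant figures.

Flow-weighted average: C = (7.660·0.2600 + 0.3660·283.0) / 8.026 = 105.6/8.026 = 13.15 µg/L.
Travel time t = 37.5·1000 / 0.88 = 42610 s = 11.84 h.
6.2%/h lost → k = −ln(1 − 0.062) = 0.06401 h⁻¹.
First-order decay: C = 13.15·exp(−k·t) = 13.15·0.4688 = 6.166 µg/L.

6.17 µg/L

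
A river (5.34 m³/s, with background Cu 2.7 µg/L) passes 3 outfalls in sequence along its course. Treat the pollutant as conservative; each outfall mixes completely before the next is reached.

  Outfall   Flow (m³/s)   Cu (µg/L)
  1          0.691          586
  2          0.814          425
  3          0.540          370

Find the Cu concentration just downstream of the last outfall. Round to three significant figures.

131 µg/L

After outfall 1: Q = 5.340 + 0.6910 = 6.031 m³/s; C = (5.340·2.700 + 0.6910·586.0)/6.031 = 69.53 µg/L.
After outfall 2: Q = 6.031 + 0.8140 = 6.845 m³/s; C = (6.031·69.53 + 0.8140·425.0)/6.845 = 111.8 µg/L.
After outfall 3: Q = 6.845 + 0.5400 = 7.385 m³/s; C = (6.845·111.8 + 0.5400·370.0)/7.385 = 130.7 µg/L.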